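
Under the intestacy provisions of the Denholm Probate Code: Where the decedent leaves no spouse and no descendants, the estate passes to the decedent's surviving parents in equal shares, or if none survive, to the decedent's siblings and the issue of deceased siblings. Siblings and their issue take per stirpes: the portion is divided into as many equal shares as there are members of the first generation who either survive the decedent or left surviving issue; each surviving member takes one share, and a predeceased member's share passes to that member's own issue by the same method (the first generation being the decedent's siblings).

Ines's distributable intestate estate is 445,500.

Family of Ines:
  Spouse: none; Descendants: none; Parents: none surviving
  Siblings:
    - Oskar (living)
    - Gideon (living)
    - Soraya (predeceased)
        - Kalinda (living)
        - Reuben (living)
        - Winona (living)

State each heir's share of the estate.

The entire 445,500 passes to the siblings and their issue.
That amount (445,500) is divided into 3 shares of 148,500: Oskar and Gideon each take 148,500; Soraya's 148,500 share passes to Soraya's issue.
Soraya's share (148,500) is divided into 3 shares of 49,500: Kalinda, Reuben, and Winona each take 49,500.

Oskar: 148,500; Gideon: 148,500; Kalinda: 49,500; Reuben: 49,500; Winona: 49,500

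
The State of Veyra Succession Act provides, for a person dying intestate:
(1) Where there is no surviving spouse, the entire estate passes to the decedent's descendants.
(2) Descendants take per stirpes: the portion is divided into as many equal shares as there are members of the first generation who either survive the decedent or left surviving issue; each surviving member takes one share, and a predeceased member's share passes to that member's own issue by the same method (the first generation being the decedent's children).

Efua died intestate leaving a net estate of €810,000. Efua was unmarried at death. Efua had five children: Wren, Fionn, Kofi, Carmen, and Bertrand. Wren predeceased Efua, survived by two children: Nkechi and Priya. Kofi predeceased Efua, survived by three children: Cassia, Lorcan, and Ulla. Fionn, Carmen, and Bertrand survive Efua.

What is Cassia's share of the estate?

The entire €810,000 passes to the descendants.
That amount (€810,000) is divided into 5 shares of €162,000: Fionn, Carmen, and Bertrand each take €162,000; Wren's €162,000 share passes to Wren's issue; Kofi's €162,000 share passes to Kofi's issue.
Wren's share (€162,000) is divided into 2 shares of €81,000: Nkechi and Priya each take €81,000.
Kofi's share (€162,000) is divided into 3 shares of €54,000: Cassia, Lorcan, and Ulla each take €54,000.

Cassia receives €54,000.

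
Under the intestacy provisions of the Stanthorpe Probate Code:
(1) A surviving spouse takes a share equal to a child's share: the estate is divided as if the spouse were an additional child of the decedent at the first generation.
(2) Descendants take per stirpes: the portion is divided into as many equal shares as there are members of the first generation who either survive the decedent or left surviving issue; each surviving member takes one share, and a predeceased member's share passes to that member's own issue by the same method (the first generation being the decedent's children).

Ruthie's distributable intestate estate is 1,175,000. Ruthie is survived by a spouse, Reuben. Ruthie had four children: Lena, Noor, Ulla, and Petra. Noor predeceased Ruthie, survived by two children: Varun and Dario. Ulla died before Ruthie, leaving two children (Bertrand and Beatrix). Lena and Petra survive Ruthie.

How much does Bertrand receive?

Bertrand receives 117,500.

The spouse counts as an additional share at the children's level, so there are 5 primary shares of 235,000. Reuben takes one such share (235,000).
The children's combined portion (940,000) is divided into 4 shares of 235,000: Lena and Petra each take 235,000; Noor's 235,000 share passes to Noor's issue; Ulla's 235,000 share passes to Ulla's issue.
Noor's share (235,000) is divided into 2 shares of 117,500: Varun and Dario each take 117,500.
Ulla's share (235,000) is divided into 2 shares of 117,500: Bertrand and Beatrix each take 117,500.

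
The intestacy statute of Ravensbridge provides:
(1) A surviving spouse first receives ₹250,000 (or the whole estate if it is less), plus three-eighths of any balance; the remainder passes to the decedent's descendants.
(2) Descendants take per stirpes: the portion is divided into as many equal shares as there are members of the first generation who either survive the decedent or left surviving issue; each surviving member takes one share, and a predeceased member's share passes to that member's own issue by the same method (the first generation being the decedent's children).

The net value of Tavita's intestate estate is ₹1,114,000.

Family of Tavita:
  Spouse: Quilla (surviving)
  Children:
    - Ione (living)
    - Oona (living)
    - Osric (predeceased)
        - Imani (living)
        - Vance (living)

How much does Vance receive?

Vance receives ₹90,000.

Quilla first takes ₹250,000, leaving a balance of ₹864,000. Quilla then takes three-eighths of the balance (₹324,000), for a total of ₹574,000. The remaining ₹540,000 passes to the descendants.
The descendants' portion (₹540,000) is divided into 3 shares of ₹180,000: Ione and Oona each take ₹180,000; Osric's ₹180,000 share passes to Osric's issue.
Osric's share (₹180,000) is divided into 2 shares of ₹90,000: Imani and Vance each take ₹90,000.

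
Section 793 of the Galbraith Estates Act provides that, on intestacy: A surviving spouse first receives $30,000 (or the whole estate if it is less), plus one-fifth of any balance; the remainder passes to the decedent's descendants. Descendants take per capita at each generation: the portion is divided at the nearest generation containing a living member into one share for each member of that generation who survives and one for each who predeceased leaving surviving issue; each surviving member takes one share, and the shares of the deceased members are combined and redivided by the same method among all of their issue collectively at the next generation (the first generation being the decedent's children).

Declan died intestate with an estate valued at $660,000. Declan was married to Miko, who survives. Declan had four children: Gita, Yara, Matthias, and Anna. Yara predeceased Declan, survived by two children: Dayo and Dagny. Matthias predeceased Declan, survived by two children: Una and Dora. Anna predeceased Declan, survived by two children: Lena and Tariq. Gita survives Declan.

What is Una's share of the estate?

Miko first takes $30,000, leaving a balance of $630,000. Miko then takes one-fifth of the balance ($126,000), for a total of $156,000. The remaining $504,000 passes to the descendants.
The descendants' portion ($504,000) is divided at the children's generation into 4 shares of $126,000. Gita takes $126,000. The 3 shares of the deceased (Yara, Matthias, and Anna) are combined into a pool of $378,000.
That pool ($378,000) is divided at the grandchildren's generation equally among Dayo, Dagny, Una, Dora, Lena, and Tariq: $63,000 each.

Una receives $63,000.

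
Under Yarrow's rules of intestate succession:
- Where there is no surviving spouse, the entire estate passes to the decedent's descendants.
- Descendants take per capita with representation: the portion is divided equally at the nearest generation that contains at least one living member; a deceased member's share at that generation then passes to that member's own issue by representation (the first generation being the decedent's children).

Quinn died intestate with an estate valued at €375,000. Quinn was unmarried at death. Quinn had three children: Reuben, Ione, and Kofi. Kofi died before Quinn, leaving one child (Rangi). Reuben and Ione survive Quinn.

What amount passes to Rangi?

Rangi receives €125,000.

The entire €375,000 passes to the descendants.
That amount (€375,000) is divided into 3 shares of €125,000: Reuben and Ione each take €125,000; Kofi's €125,000 share passes to Kofi's issue.
Kofi's share (€125,000) passes entirely to Rangi.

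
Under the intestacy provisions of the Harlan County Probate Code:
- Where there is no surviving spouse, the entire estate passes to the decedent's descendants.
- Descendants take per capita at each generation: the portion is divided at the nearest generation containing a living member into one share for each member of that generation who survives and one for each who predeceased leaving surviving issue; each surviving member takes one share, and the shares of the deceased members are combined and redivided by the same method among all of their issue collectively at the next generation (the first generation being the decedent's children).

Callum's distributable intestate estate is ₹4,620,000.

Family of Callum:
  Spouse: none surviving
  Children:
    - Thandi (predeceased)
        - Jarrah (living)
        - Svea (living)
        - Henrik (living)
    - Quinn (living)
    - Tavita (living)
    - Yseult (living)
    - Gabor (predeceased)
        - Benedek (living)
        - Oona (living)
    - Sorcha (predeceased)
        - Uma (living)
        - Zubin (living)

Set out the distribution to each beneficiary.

The entire ₹4,620,000 passes to the descendants.
That amount (₹4,620,000) is divided at the children's generation into 6 shares of ₹770,000. Quinn, Tavita, and Yseult each take ₹770,000. The 3 shares of the deceased (Thandi, Gabor, and Sorcha) are combined into a pool of ₹2,310,000.
That pool (₹2,310,000) is divided at the grandchildren's generation equally among Jarrah, Svea, Henrik, Benedek, Oona, Uma, and Zubin: ₹330,000 each.

Jarrah: ₹330,000; Svea: ₹330,000; Henrik: ₹330,000; Quinn: ₹770,000; Tavita: ₹770,000; Yseult: ₹770,000; Benedek: ₹330,000; Oona: ₹330,000; Uma: ₹330,000; Zubin: ₹330,000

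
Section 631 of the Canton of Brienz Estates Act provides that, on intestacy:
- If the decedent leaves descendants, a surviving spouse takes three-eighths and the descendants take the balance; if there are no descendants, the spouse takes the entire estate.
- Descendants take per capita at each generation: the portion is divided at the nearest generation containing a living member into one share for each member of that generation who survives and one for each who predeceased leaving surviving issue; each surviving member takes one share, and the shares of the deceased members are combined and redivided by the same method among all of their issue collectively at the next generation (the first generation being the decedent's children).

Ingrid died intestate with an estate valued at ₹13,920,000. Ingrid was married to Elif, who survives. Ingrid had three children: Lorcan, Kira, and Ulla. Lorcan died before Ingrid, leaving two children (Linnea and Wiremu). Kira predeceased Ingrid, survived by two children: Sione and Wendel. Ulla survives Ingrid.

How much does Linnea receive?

Linnea receives ₹1,450,000.

Elif takes three-eighths of ₹13,920,000 = ₹5,220,000. The remaining ₹8,700,000 passes to the descendants.
The descendants' portion (₹8,700,000) is divided at the children's generation into 3 shares of ₹2,900,000. Ulla takes ₹2,900,000. The 2 shares of the deceased (Lorcan and Kira) are combined into a pool of ₹5,800,000.
That pool (₹5,800,000) is divided at the grandchildren's generation equally among Linnea, Wiremu, Sione, and Wendel: ₹1,450,000 each.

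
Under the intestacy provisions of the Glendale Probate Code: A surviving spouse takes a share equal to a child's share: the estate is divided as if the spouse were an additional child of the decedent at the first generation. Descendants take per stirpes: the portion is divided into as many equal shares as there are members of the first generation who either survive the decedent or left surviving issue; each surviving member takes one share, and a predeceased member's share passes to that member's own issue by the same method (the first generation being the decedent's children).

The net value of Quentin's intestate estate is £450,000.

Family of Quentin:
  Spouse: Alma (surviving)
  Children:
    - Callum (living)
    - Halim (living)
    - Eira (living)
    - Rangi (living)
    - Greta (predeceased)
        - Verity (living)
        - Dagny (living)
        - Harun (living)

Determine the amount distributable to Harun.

The spouse counts as an additional share at the children's level, so there are 6 primary shares of £75,000. Alma takes one such share (£75,000).
The children's combined portion (£375,000) is divided into 5 shares of £75,000: Callum, Halim, Eira, and Rangi each take £75,000; Greta's £75,000 share passes to Greta's issue.
Greta's share (£75,000) is divided into 3 shares of £25,000: Verity, Dagny, and Harun each take £25,000.

Harun receives £25,000.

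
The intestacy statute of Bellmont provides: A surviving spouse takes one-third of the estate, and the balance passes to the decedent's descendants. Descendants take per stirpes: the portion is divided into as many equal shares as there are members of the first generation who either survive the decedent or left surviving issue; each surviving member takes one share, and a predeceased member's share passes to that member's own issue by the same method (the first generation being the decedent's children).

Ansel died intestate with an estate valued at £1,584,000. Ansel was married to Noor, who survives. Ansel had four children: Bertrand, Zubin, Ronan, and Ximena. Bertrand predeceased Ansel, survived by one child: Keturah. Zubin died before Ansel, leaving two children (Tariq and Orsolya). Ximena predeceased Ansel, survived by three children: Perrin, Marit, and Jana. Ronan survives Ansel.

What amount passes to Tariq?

Noor takes one-third of £1,584,000 = £528,000. The remaining £1,056,000 passes to the descendants.
The descendants' portion (£1,056,000) is divided into 4 shares of £264,000: Ronan takes £264,000; Bertrand's £264,000 share passes to Bertrand's issue; Zubin's £264,000 share passes to Zubin's issue; Ximena's £264,000 share passes to Ximena's issue.
Bertrand's share (£264,000) passes entirely to Keturah.
Zubin's share (£264,000) is divided into 2 shares of £132,000: Tariq and Orsolya each take £132,000.
Ximena's share (£264,000) is divided into 3 shares of £88,000: Perrin, Marit, and Jana each take £88,000.

Tariq receives £132,000.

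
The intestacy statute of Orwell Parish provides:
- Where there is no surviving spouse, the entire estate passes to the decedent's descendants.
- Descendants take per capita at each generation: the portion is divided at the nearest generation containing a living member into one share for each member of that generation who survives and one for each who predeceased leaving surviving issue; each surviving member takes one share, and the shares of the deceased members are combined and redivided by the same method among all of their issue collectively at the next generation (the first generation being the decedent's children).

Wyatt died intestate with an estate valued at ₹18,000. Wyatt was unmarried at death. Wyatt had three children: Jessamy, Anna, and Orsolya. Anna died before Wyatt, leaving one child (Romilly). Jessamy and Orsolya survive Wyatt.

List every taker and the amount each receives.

Jessamy: ₹6,000; Romilly: ₹6,000; Orsolya: ₹6,000

The entire ₹18,000 passes to the descendants.
That amount (₹18,000) is divided at the children's generation into 3 shares of ₹6,000. Jessamy and Orsolya each take ₹6,000. The remaining share for the deceased Anna (₹6,000) is carried to the next generation.
That pool (₹6,000) passes entirely to Romilly, the sole taker at the grandchildren's generation.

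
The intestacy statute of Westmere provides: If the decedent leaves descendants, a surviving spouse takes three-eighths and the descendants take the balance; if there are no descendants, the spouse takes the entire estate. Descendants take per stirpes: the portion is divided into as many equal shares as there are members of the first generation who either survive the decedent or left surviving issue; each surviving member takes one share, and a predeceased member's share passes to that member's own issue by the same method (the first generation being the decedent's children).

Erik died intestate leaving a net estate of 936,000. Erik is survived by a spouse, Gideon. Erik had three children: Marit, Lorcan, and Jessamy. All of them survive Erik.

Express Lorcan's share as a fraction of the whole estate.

Lorcan receives 5/24 of the estate.

Gideon takes three-eighths of 936,000 = 351,000. The remaining 585,000 passes to the descendants.
The descendants' portion (585,000) is divided into 3 shares of 195,000: Marit, Lorcan, and Jessamy each take 195,000.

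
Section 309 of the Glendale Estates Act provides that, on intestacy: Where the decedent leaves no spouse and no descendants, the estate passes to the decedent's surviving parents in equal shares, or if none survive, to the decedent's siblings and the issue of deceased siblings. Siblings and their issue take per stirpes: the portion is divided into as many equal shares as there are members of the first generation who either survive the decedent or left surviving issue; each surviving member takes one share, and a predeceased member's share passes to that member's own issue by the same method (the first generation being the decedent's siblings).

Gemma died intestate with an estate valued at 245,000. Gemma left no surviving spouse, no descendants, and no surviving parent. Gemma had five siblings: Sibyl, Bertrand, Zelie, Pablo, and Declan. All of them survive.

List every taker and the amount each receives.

Sibyl: 49,000; Bertrand: 49,000; Zelie: 49,000; Pablo: 49,000; Declan: 49,000

The entire 245,000 passes to the siblings and their issue.
That amount (245,000) is divided into 5 shares of 49,000: Sibyl, Bertrand, Zelie, Pablo, and Declan each take 49,000.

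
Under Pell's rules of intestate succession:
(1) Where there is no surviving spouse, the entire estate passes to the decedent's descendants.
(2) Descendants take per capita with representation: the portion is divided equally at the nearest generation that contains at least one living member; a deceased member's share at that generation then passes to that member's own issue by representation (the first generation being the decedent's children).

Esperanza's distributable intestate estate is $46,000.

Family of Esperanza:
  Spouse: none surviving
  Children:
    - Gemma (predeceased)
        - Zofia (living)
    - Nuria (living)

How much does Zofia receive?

Zofia receives $23,000.

The entire $46,000 passes to the descendants.
That amount ($46,000) is divided into 2 shares of $23,000: Nuria takes $23,000; Gemma's $23,000 share passes to Gemma's issue.
Gemma's share ($23,000) passes entirely to Zofia.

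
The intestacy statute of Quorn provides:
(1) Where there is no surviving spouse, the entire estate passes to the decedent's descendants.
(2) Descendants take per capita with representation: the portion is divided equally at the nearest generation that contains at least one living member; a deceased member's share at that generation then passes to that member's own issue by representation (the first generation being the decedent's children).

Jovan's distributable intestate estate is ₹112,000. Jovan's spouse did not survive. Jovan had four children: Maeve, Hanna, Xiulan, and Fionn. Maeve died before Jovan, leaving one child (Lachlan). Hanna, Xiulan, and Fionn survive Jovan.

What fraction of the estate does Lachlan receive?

Lachlan receives 1/4 of the estate.

The entire ₹112,000 passes to the descendants.
That amount (₹112,000) is divided into 4 shares of ₹28,000: Hanna, Xiulan, and Fionn each take ₹28,000; Maeve's ₹28,000 share passes to Maeve's issue.
Maeve's share (₹28,000) passes entirely to Lachlan.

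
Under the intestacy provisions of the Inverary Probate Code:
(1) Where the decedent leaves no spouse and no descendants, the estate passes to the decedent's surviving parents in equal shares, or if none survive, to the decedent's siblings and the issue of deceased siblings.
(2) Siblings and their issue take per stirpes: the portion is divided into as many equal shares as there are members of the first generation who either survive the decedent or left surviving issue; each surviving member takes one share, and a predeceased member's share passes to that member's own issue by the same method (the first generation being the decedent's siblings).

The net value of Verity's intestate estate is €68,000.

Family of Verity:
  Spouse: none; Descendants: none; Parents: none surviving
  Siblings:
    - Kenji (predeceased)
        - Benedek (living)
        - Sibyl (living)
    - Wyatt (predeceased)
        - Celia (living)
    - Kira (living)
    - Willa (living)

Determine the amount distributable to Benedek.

Benedek receives €8,500.

The entire €68,000 passes to the siblings and their issue.
That amount (€68,000) is divided into 4 shares of €17,000: Kira and Willa each take €17,000; Kenji's €17,000 share passes to Kenji's issue; Wyatt's €17,000 share passes to Wyatt's issue.
Kenji's share (€17,000) is divided into 2 shares of €8,500: Benedek and Sibyl each take €8,500.
Wyatt's share (€17,000) passes entirely to Celia.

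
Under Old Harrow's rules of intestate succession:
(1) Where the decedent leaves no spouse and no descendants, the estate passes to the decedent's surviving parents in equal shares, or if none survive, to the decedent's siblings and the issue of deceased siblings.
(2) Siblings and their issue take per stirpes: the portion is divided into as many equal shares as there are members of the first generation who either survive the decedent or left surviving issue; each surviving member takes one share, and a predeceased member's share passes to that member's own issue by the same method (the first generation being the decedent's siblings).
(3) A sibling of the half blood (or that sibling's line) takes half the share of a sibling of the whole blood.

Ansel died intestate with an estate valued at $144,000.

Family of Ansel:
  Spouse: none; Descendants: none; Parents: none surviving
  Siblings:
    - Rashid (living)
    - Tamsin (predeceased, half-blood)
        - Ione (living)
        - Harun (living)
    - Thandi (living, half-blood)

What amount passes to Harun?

The entire $144,000 passes to the siblings and their issue.
Counting each half-blood sibling's line as half a unit, there are 2 units in $144,000, so one unit is $72,000. Whole-blood lines (Rashid) take $72,000 each; half-blood lines (Tamsin and Thandi) take $36,000 each.
Tamsin's share ($36,000) is divided into 2 shares of $18,000: Ione and Harun each take $18,000.

Harun receives $18,000.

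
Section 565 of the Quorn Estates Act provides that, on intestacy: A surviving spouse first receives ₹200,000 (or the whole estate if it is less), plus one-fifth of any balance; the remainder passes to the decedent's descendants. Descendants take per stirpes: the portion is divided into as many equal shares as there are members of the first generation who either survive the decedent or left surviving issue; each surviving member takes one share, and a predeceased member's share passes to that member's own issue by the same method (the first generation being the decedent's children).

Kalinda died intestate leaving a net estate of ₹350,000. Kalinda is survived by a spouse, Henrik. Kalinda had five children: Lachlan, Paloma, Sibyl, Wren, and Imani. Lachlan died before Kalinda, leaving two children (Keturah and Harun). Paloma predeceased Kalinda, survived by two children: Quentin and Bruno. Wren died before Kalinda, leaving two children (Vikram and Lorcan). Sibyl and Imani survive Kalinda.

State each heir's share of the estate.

Henrik: ₹230,000; Keturah: ₹12,000; Harun: ₹12,000; Quentin: ₹12,000; Bruno: ₹12,000; Sibyl: ₹24,000; Vikram: ₹12,000; Lorcan: ₹12,000; Imani: ₹24,000

Henrik first takes ₹200,000, leaving a balance of ₹150,000. Henrik then takes one-fifth of the balance (₹30,000), for a total of ₹230,000. The remaining ₹120,000 passes to the descendants.
The descendants' portion (₹120,000) is divided into 5 shares of ₹24,000: Sibyl and Imani each take ₹24,000; Lachlan's ₹24,000 share passes to Lachlan's issue; Paloma's ₹24,000 share passes to Paloma's issue; Wren's ₹24,000 share passes to Wren's issue.
Lachlan's share (₹24,000) is divided into 2 shares of ₹12,000: Keturah and Harun each take ₹12,000.
Paloma's share (₹24,000) is divided into 2 shares of ₹12,000: Quentin and Bruno each take ₹12,000.
Wren's share (₹24,000) is divided into 2 shares of ₹12,000: Vikram and Lorcan each take ₹12,000.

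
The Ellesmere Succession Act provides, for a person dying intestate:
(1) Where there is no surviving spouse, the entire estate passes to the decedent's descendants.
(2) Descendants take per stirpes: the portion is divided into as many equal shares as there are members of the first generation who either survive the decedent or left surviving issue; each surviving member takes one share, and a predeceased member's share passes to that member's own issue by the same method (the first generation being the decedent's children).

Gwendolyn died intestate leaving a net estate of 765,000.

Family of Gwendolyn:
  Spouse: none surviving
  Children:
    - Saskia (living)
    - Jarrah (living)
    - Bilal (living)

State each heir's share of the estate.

Saskia: 255,000; Jarrah: 255,000; Bilal: 255,000

The entire 765,000 passes to the descendants.
That amount (765,000) is divided into 3 shares of 255,000: Saskia, Jarrah, and Bilal each take 255,000.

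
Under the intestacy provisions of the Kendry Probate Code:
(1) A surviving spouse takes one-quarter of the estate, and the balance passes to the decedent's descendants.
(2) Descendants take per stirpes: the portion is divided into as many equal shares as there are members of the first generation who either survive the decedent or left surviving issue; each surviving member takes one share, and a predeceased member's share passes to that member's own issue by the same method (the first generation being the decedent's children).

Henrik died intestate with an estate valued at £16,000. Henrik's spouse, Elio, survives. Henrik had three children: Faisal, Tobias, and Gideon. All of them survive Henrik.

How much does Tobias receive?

Tobias receives £4,000.

Elio takes one-quarter of £16,000 = £4,000. The remaining £12,000 passes to the descendants.
The descendants' portion (£12,000) is divided into 3 shares of £4,000: Faisal, Tobias, and Gideon each take £4,000.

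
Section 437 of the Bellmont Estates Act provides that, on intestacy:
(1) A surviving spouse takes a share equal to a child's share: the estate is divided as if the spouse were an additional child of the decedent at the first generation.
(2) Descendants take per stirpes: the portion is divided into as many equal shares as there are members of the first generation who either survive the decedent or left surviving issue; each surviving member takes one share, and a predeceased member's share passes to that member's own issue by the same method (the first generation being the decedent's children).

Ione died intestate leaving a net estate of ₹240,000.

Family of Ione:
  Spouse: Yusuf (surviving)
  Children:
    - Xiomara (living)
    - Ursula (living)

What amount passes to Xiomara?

Xiomara receives ₹80,000.

The spouse counts as an additional share at the children's level, so there are 3 primary shares of ₹80,000. Yusuf takes one such share (₹80,000).
The children's combined portion (₹160,000) is divided into 2 shares of ₹80,000: Xiomara and Ursula each take ₹80,000.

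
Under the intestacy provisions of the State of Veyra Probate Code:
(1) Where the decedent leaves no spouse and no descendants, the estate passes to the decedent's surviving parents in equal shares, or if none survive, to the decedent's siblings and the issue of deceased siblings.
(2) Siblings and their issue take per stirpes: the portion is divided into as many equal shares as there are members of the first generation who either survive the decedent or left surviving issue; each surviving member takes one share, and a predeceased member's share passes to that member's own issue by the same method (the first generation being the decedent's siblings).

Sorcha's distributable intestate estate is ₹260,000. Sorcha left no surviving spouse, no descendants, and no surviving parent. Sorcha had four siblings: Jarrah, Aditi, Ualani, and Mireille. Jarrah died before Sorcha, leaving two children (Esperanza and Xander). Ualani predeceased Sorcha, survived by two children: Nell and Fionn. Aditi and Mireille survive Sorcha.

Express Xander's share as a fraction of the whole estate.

The entire ₹260,000 passes to the siblings and their issue.
That amount (₹260,000) is divided into 4 shares of ₹65,000: Aditi and Mireille each take ₹65,000; Jarrah's ₹65,000 share passes to Jarrah's issue; Ualani's ₹65,000 share passes to Ualani's issue.
Jarrah's share (₹65,000) is divided into 2 shares of ₹32,500: Esperanza and Xander each take ₹32,500.
Ualani's share (₹65,000) is divided into 2 shares of ₹32,500: Nell and Fionn each take ₹32,500.

Xander receives 1/8 of the estate.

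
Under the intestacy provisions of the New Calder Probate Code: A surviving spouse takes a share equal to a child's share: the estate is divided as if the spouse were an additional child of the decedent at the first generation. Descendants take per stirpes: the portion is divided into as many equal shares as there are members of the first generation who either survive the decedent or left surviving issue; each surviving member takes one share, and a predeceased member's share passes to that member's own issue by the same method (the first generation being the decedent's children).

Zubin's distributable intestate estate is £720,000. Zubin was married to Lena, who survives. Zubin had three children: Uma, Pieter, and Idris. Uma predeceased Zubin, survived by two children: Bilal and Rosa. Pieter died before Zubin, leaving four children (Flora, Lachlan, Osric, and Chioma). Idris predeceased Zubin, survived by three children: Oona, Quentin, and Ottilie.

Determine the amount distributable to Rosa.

Rosa receives £90,000.

The spouse counts as an additional share at the children's level, so there are 4 primary shares of £180,000. Lena takes one such share (£180,000).
The children's combined portion (£540,000) is divided into 3 shares of £180,000: Uma's £180,000 share passes to Uma's issue; Pieter's £180,000 share passes to Pieter's issue; Idris's £180,000 share passes to Idris's issue.
Uma's share (£180,000) is divided into 2 shares of £90,000: Bilal and Rosa each take £90,000.
Pieter's share (£180,000) is divided into 4 shares of £45,000: Flora, Lachlan, Osric, and Chioma each take £45,000.
Idris's share (£180,000) is divided into 3 shares of £60,000: Oona, Quentin, and Ottilie each take £60,000.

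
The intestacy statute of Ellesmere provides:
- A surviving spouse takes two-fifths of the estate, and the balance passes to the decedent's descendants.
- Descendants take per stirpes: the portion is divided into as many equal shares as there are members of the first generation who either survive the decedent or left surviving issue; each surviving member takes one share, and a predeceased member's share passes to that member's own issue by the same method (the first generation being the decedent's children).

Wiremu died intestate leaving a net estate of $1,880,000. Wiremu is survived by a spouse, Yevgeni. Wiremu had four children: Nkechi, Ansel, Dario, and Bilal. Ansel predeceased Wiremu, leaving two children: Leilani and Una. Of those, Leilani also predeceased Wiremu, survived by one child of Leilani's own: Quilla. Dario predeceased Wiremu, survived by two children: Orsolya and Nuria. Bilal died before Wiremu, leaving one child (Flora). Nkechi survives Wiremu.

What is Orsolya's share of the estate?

Orsolya receives $141,000.

Yevgeni takes two-fifths of $1,880,000 = $752,000. The remaining $1,128,000 passes to the descendants.
The descendants' portion ($1,128,000) is divided into 4 shares of $282,000: Nkechi takes $282,000; Ansel's $282,000 share passes to Ansel's issue; Dario's $282,000 share passes to Dario's issue; Bilal's $282,000 share passes to Bilal's issue.
Ansel's share ($282,000) is divided into 2 shares of $141,000: Una takes $141,000; Leilani's $141,000 share passes to Leilani's issue.
Leilani's share ($141,000) passes entirely to Quilla.
Dario's share ($282,000) is divided into 2 shares of $141,000: Orsolya and Nuria each take $141,000.
Bilal's share ($282,000) passes entirely to Flora.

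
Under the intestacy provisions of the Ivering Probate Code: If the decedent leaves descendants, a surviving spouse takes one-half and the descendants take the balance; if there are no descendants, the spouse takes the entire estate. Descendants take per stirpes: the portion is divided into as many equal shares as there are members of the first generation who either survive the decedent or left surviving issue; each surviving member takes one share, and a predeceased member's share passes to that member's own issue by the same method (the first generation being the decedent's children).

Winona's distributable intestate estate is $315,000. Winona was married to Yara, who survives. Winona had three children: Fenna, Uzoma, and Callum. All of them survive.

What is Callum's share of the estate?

Yara takes one-half of $315,000 = $157,500. The remaining $157,500 passes to the descendants.
The descendants' portion ($157,500) is divided into 3 shares of $52,500: Fenna, Uzoma, and Callum each take $52,500.

Callum receives $52,500.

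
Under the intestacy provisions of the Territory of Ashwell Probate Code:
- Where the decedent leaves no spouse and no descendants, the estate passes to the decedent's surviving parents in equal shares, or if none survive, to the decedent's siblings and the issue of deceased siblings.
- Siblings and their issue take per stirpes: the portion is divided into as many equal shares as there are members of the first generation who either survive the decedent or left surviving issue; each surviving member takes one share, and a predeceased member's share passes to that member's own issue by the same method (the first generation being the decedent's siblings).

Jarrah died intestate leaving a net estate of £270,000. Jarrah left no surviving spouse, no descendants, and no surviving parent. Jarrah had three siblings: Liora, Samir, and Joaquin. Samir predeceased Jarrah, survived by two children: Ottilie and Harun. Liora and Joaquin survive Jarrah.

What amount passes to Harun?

Harun receives £45,000.

The entire £270,000 passes to the siblings and their issue.
That amount (£270,000) is divided into 3 shares of £90,000: Liora and Joaquin each take £90,000; Samir's £90,000 share passes to Samir's issue.
Samir's share (£90,000) is divided into 2 shares of £45,000: Ottilie and Harun each take £45,000.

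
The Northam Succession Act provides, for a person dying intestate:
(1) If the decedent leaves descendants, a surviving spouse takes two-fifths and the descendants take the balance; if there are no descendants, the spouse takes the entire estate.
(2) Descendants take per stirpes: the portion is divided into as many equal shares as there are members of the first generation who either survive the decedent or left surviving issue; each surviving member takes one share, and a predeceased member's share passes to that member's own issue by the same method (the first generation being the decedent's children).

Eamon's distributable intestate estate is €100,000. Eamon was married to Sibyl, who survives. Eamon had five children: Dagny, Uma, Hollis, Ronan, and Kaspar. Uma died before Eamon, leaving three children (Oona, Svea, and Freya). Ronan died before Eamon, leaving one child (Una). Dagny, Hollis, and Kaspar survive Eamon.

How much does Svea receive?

Sibyl takes two-fifths of €100,000 = €40,000. The remaining €60,000 passes to the descendants.
The descendants' portion (€60,000) is divided into 5 shares of €12,000: Dagny, Hollis, and Kaspar each take €12,000; Uma's €12,000 share passes to Uma's issue; Ronan's €12,000 share passes to Ronan's issue.
Uma's share (€12,000) is divided into 3 shares of €4,000: Oona, Svea, and Freya each take €4,000.
Ronan's share (€12,000) passes entirely to Una.

Svea receives €4,000.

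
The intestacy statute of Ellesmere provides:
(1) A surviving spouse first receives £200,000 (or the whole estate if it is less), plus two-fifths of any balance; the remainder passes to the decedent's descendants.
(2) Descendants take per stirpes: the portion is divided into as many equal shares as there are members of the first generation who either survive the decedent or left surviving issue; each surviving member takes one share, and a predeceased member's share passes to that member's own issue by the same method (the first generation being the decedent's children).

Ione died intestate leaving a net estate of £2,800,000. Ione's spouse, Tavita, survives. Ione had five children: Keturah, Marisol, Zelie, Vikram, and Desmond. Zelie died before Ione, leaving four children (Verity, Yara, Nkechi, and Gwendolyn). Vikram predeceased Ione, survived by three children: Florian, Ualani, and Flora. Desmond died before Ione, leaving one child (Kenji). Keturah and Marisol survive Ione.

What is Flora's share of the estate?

Tavita first takes £200,000, leaving a balance of £2,600,000. Tavita then takes two-fifths of the balance (£1,040,000), for a total of £1,240,000. The remaining £1,560,000 passes to the descendants.
The descendants' portion (£1,560,000) is divided into 5 shares of £312,000: Keturah and Marisol each take £312,000; Zelie's £312,000 share passes to Zelie's issue; Vikram's £312,000 share passes to Vikram's issue; Desmond's £312,000 share passes to Desmond's issue.
Zelie's share (£312,000) is divided into 4 shares of £78,000: Verity, Yara, Nkechi, and Gwendolyn each take £78,000.
Vikram's share (£312,000) is divided into 3 shares of £104,000: Florian, Ualani, and Flora each take £104,000.
Desmond's share (£312,000) passes entirely to Kenji.

Flora receives £104,000.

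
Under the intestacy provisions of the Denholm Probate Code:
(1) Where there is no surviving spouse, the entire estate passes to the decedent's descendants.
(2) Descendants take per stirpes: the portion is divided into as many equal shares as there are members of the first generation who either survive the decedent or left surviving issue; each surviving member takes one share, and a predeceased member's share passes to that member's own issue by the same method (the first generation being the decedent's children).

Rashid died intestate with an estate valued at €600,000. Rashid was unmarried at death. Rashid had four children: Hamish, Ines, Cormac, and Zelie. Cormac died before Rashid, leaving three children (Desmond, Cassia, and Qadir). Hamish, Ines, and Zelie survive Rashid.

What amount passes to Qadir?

Qadir receives €50,000.

The entire €600,000 passes to the descendants.
That amount (€600,000) is divided into 4 shares of €150,000: Hamish, Ines, and Zelie each take €150,000; Cormac's €150,000 share passes to Cormac's issue.
Cormac's share (€150,000) is divided into 3 shares of €50,000: Desmond, Cassia, and Qadir each take €50,000.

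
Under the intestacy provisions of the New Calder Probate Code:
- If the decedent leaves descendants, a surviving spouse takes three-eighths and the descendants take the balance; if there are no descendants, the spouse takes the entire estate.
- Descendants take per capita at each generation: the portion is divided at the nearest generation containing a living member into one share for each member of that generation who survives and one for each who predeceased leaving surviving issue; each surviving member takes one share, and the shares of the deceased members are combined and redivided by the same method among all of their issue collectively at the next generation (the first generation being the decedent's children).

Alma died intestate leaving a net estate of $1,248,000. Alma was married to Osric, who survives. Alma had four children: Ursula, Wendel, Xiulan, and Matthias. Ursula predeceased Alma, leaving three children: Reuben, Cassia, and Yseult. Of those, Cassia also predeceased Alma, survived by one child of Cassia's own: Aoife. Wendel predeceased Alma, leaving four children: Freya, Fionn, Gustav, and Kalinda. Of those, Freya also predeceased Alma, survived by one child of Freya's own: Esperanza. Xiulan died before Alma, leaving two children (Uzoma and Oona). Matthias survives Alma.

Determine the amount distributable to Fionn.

Osric takes three-eighths of $1,248,000 = $468,000. The remaining $780,000 passes to the descendants.
The descendants' portion ($780,000) is divided at the children's generation into 4 shares of $195,000. Matthias takes $195,000. The 3 shares of the deceased (Ursula, Wendel, and Xiulan) are combined into a pool of $585,000.
That pool ($585,000) is divided at the grandchildren's generation into 9 shares of $65,000. Reuben, Yseult, Fionn, Gustav, Kalinda, Uzoma, and Oona each take $65,000. The 2 shares of the deceased (Cassia and Freya) are combined into a pool of $130,000.
That pool ($130,000) is divided at the great-grandchildren's generation equally among Aoife and Esperanza: $65,000 each.

Fionn receives $65,000.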